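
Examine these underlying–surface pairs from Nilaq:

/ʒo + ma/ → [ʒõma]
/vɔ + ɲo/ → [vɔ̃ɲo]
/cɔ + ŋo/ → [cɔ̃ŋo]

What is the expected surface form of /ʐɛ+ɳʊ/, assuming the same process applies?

The data show regressive nasality assimilation (vowel nasalisation): /o/ → [õ] before /m/; /ɔ/ → [ɔ̃] before /ɲ/; /ɔ/ → [ɔ̃] before /ŋ/ — a vowel is nasalised by an immediately following nasal consonant.
The vowel /ɛ/ is adjacent to the following nasal /ɳ/, so it acquires [+nasal] and surfaces as [ɛ̃].

[ʐɛ̃ɳʊ]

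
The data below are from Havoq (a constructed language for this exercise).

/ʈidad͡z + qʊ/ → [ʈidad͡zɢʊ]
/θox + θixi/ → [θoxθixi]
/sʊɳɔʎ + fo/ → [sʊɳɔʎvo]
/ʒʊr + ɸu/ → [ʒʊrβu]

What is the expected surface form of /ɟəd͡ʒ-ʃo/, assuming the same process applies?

The data show progressive voicing assimilation: /q/ → [ɢ] after /d͡z/; /f/ → [v] after /ʎ/; /ɸ/ → [β] after /r/. In each pair only voicing changes, matching the preceding consonant, while place and manner stay constant.
No alternation appears in [θoxθixi]: there the adjacent consonants already agree in voicing (/θ/ and /x/ are both voiceless), so this form is consistent with the same rule.
The rule targets /ʃ/ (voiceless postalveolar fricative), which sits after the trigger /d͡ʒ/ (voiced).
A voiced postalveolar fricative is [ʒ], so the surface segment is [ʒ].

[ɟəd͡ʒʒo]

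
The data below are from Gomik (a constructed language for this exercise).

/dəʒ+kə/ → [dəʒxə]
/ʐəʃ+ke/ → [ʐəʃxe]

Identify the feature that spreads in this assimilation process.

The segment that alternates is /k/, which surfaces as [x] when adjacent to /ʒ/.
/k/ is a stop while /ʒ/ is a fricative; the output [x] is a fricative, matching the trigger — so the feature that spreads is manner.
Checking the remaining alternation: /k/ → [x] after /ʃ/ (stop → fricative, matching a fricative) — only manner changes, and always toward the preceding segment.

manner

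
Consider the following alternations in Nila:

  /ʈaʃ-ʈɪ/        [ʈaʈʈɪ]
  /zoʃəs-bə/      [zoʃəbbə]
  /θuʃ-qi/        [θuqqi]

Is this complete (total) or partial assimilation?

Underlying /ʃ/ is realised as [ʈ] next to /ʈ/; /ʈ/ itself does not change.
The output [ʈ] is identical to the trigger /ʈ/ — every feature (place, manner, voicing) has been copied — so this is total assimilation.
The other forms behave the same way: /s/ → [b] before /b/; /ʃ/ → [q] before /q/ — in each case the output is a copy of the following consonant.

total assimilation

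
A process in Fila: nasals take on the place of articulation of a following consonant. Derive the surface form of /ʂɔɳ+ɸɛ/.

/ɳ/ is a voiced retroflex nasal. The following trigger /ɸ/ is bilabial, so /ɳ/ must become bilabial as well.
Changing only its place to bilabial gives [m] — the voiced bilabial nasal.

[ʂɔmɸɛ]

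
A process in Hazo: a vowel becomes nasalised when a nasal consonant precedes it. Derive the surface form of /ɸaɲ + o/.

The vowel /o/ is adjacent to the preceding nasal /ɲ/, so it acquires [+nasal] and surfaces as [õ].

[ɸaɲõ]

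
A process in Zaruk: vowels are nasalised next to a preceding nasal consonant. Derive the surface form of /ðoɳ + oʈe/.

The vowel /o/ is adjacent to the preceding nasal /ɳ/, so it acquires [+nasal] and surfaces as [õ].

[ðoɳõʈe]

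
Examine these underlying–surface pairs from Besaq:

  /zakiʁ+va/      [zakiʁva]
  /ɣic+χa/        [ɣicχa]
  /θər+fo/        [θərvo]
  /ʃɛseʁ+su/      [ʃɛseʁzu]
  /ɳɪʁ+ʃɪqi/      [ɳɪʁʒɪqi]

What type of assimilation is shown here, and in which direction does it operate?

progressive voicing assimilation

Underlying /f/ is realised as [v] next to /r/; /r/ itself does not change.
The change voiceless → voiced matches the voicing of the preceding /r/, identifying this as voicing assimilation.
Place and manner are unchanged, so the assimilation is partial, not total.
The other alternating forms pattern the same way: /s/ → [z] after /ʁ/ (voiceless → voiced, matching voiced); /ʃ/ → [ʒ] after /ʁ/ (voiceless → voiced, matching voiced) — only voicing changes, and always toward the preceding segment.
No alternation appears in [zakiʁva], [ɣicχa]: there the adjacent consonants already agree in voicing (/v/ and /ʁ/ are both voiced; /χ/ and /c/ are both voiceless), so these forms are consistent with the same rule.
Since the segment that changes follows the conditioning segment, the assimilation is progressive.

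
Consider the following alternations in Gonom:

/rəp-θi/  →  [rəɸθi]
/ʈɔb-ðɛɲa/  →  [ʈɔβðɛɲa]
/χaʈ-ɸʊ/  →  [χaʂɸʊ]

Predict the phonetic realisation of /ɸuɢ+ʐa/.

The data show regressive manner assimilation: /p/ → [ɸ] before /θ/; /b/ → [β] before /ð/; /ʈ/ → [ʂ] before /ɸ/. In each pair only manner changes, matching the following consonant, while place and voice stay constant.
/ɢ/ is a voiced uvular stop. The following trigger /ʐ/ is a fricative, so /ɢ/ must become a fricative as well.
The voiced uvular fricative is [ʁ], so /ɢ/ → [ʁ].

[ɸuʁʐa]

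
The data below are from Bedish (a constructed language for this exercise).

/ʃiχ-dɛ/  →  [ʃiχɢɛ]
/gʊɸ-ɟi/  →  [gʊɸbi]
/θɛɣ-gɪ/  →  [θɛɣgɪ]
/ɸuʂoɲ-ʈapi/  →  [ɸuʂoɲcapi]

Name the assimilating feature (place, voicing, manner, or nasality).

place

Underlying /d/ is realised as [ɢ] next to /χ/; /χ/ itself does not change.
/d/ is alveolar while /χ/ is uvular; the output [ɢ] is uvular, matching the trigger — so the feature that spreads is place.
The other alternating forms pattern the same way: /ɟ/ → [b] after /ɸ/ (palatal → bilabial, matching bilabial); /ʈ/ → [c] after /ɲ/ (retroflex → palatal, matching palatal) — only place changes, and always toward the preceding segment.
No alternation appears in [θɛɣgɪ]: there the adjacent consonants already agree in place (/g/ and /ɣ/ are both velar), so this form is consistent with the same rule.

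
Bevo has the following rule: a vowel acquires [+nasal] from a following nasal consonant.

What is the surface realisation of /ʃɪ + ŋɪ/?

[ʃɪ̃ŋɪ]

/ɪ/ sits next to the nasal /ŋ/ and is therefore nasalised to [ɪ̃].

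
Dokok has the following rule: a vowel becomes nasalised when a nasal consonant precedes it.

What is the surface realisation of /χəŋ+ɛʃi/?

/ɛ/ sits next to the nasal /ŋ/ and is therefore nasalised to [ɛ̃].

[χəŋɛ̃ʃi]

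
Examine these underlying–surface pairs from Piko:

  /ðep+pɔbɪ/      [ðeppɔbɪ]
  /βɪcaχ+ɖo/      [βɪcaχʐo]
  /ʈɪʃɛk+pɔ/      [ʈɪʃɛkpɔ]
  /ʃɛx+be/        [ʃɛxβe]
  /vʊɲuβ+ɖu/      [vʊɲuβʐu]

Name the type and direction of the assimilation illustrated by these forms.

progressive manner assimilation

Underlying /ɖ/ is realised as [ʐ] next to /χ/; /χ/ itself does not change.
The change stop → fricative matches the manner of the preceding /χ/, identifying this as manner assimilation.
Place and voice are unchanged, so the assimilation is partial, not total.
The same holds elsewhere in the data: /b/ → [β] after /x/ (stop → fricative, matching a fricative); /ɖ/ → [ʐ] after /β/ (stop → fricative, matching a fricative) — only manner changes, and always toward the preceding segment.
Nothing changes in [ðeppɔbɪ], [ʈɪʃɛkpɔ]: there the adjacent consonants already agree in manner (/p/ and /p/ are both stops; /p/ and /k/ are both stops), so these forms are consistent with the same rule.
Since the segment that changes follows the conditioning segment, the assimilation is progressive.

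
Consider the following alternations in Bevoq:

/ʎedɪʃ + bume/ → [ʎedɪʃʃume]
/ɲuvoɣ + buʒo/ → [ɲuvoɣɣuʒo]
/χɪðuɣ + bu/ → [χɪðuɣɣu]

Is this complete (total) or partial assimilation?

Comparing underlying and surface forms, /b/ → [ʃ] is the alternation; the neighbouring /ʃ/ is constant.
The output [ʃ] is identical to the trigger /ʃ/ — every feature (place, manner, voicing) has been copied — so this is total assimilation.
The remaining alternation confirms this: /b/ → [ɣ] after /ɣ/ — in each case the output is a copy of the preceding consonant.

total assimilation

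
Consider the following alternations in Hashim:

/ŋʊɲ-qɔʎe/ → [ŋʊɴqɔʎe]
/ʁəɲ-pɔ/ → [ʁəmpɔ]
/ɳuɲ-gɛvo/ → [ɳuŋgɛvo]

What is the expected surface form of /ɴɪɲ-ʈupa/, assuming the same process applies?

The data show regressive place assimilation: /ɲ/ → [ɴ] before /q/; /ɲ/ → [m] before /p/; /ɲ/ → [ŋ] before /g/. In each pair only place changes, matching the following consonant, while manner and voice stay constant.
/ɲ/ is a voiced palatal nasal. The following trigger /ʈ/ is retroflex, so /ɲ/ must become retroflex as well.
Changing only its place to retroflex gives [ɳ] — the voiced retroflex nasal.

[ɴɪɳʈupa]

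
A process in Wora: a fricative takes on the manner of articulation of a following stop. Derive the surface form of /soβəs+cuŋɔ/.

[soβətcuŋɔ]

The rule targets /s/ (voiceless alveolar fricative), which sits before the trigger /c/ (stop).
The voiceless alveolar stop is [t], so /s/ → [t].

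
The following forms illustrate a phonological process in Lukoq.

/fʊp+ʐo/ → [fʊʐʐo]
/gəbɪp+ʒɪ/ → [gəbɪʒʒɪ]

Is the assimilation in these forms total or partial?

total assimilation

Underlying /p/ is realised as [ʐ] next to /ʐ/; /ʐ/ itself does not change.
The output [ʐ] is identical to the trigger /ʐ/ — every feature (place, manner, voicing) has been copied — so this is total assimilation.
The remaining alternation confirms this: /p/ → [ʒ] before /ʒ/ — in each case the output is a copy of the following consonant.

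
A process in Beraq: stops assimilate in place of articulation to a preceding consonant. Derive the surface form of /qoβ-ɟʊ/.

The rule targets /ɟ/ (voiced palatal stop), which sits after the trigger /β/ (bilabial).
A voiced bilabial stop is [b], so the surface segment is [b].

[qoβbʊ]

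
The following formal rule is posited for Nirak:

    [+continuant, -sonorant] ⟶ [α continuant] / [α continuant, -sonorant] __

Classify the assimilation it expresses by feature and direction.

The shared variable α links the value of [continuant] on the target to that of the neighbouring obstruent. [continuant] distinguishes stops from fricatives — a manner-of-articulation feature — so this is manner assimilation.
The conditioning segment sits to the left of the focus bar, meaning the trigger precedes the segment that changes — progressive assimilation.

progressive manner assimilation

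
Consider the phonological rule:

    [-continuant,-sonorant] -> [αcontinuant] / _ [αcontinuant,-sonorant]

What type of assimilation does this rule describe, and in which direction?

The shared variable α links the value of [continuant] on the target to that of the neighbouring obstruent. [continuant] distinguishes stops from fricatives — a manner-of-articulation feature — so this is manner assimilation.
Since the environment is written after the underscore, the trigger follows the target; the direction is regressive.

regressive manner assimilation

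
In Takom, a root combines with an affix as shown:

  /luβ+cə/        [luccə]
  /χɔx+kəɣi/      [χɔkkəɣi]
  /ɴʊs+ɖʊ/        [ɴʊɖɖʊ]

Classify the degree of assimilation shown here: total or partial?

total assimilation

Underlying /β/ is realised as [c] next to /c/; /c/ itself does not change.
The output [c] is identical to the trigger /c/ — every feature (place, manner, voicing) has been copied — so this is total assimilation.
The other forms behave the same way: /x/ → [k] before /k/; /s/ → [ɖ] before /ɖ/ — in each case the output is a copy of the following consonant.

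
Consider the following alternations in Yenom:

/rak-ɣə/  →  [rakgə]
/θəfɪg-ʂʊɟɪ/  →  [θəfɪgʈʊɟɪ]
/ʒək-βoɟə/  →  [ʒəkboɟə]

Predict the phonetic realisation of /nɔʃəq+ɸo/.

[nɔʃəqpo]

The data show progressive manner assimilation: /ɣ/ → [g] after /k/; /ʂ/ → [ʈ] after /g/; /β/ → [b] after /k/. In each pair only manner changes, matching the preceding consonant, while place and voice stay constant.
The rule targets /ɸ/ (voiceless bilabial fricative), which sits after the trigger /q/ (stop).
The voiceless bilabial stop is [p], so /ɸ/ → [p].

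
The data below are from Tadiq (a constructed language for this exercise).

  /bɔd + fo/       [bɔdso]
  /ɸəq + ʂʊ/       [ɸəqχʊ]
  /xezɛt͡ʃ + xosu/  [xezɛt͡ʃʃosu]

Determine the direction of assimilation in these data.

progressive

Underlying /f/ is realised as [s] next to /d/; /d/ itself does not change.
The change labiodental → alveolar matches the place of the preceding /d/, identifying this as place assimilation.
The other alternating forms pattern the same way: /ʂ/ → [χ] after /q/ (retroflex → uvular, matching uvular); /x/ → [ʃ] after /t͡ʃ/ (velar → postalveolar, matching postalveolar) — only place changes, and always toward the preceding segment.
Since the segment that changes follows the conditioning segment, the assimilation is progressive.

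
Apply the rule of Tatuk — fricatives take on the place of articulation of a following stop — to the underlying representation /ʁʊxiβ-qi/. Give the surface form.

[ʁʊxiʁqi]

The rule targets /β/ (voiced bilabial fricative), which sits before the trigger /q/ (uvular).
The voiced uvular fricative is [ʁ], so /β/ → [ʁ].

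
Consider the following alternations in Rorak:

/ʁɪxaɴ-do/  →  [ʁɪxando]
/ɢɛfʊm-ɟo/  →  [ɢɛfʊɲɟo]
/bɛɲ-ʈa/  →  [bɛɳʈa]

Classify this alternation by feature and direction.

regressive place assimilation

The segment that alternates is /ɴ/, which surfaces as [n] when adjacent to /d/.
The change uvular → alveolar matches the place of the following /d/, identifying this as place assimilation.
Manner and voice are unchanged, so the assimilation is partial, not total.
Checking the remaining alternations: /m/ → [ɲ] before /ɟ/ (bilabial → palatal, matching palatal); /ɲ/ → [ɳ] before /ʈ/ (palatal → retroflex, matching retroflex) — only place changes, and always toward the following segment.
Since the segment that changes precedes the conditioning segment, the assimilation is regressive.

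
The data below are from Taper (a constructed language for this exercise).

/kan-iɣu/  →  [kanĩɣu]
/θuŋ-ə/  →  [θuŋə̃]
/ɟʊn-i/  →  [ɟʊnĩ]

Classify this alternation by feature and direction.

progressive nasality assimilation (vowel nasalisation)

The vowel /i/ surfaces as nasalised [ĩ] next to the preceding nasal /n/ — it has acquired the [+nasal] feature of its neighbour.
The other form shows the same pattern: /ə/ → [ə̃] after /ŋ/ — each time a vowel is nasalised next to a preceding nasal.
Because the conditioning nasal is to the left of the vowel that changes, the process is progressive (perseverative).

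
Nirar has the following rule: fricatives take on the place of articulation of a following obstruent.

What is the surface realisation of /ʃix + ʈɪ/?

[ʃiʂʈɪ]

/x/ is a voiceless velar fricative. The following trigger /ʈ/ is retroflex, so /x/ must become retroflex as well.
Changing only its place to retroflex gives [ʂ] — the voiceless retroflex fricative.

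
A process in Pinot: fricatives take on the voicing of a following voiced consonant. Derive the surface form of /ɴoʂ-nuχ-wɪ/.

[ɴoʐnuʁwɪ]

/ʂ/ is a voiceless retroflex fricative. The following trigger /n/ is voiced, so /ʂ/ must become voiced as well.
The voiced retroflex fricative is [ʐ], so /ʂ/ → [ʐ].
The same rule applies at the second boundary: /χ/ → [ʁ] next to /w/.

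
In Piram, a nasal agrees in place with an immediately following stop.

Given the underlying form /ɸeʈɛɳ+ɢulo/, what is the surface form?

The rule targets /ɳ/ (voiced retroflex nasal), which sits before the trigger /ɢ/ (uvular).
Changing only its place to uvular gives [ɴ] — the voiced uvular nasal.

[ɸeʈɛɴɢulo]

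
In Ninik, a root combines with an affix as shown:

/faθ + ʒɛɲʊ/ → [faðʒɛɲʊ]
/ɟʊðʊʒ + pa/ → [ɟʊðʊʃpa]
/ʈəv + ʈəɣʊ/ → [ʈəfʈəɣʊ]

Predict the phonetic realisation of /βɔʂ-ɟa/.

[βɔʐɟa]

The data show regressive voicing assimilation: /θ/ → [ð] before /ʒ/; /ʒ/ → [ʃ] before /p/; /v/ → [f] before /ʈ/. In each pair only voicing changes, matching the following consonant, while place and manner stay constant.
/ʂ/ is a voiceless retroflex fricative. The following trigger /ɟ/ is voiced, so /ʂ/ must become voiced as well.
The voiced retroflex fricative is [ʐ], so /ʂ/ → [ʐ].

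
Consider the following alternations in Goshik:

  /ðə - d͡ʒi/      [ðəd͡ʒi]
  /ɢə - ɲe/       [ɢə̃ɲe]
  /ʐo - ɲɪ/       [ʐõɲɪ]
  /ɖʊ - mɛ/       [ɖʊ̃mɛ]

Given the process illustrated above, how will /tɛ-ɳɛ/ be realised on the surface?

The data show regressive nasality assimilation (vowel nasalisation): /ə/ → [ə̃] before /ɲ/; /o/ → [õ] before /ɲ/; /ʊ/ → [ʊ̃] before /m/ — a vowel is nasalised by an immediately following nasal consonant.
No change occurs in [ðəd͡ʒi] because the vowel at the boundary is adjacent to an oral consonant, not a nasal (/ə/ next to /d͡ʒ/).
The vowel /ɛ/ is adjacent to the following nasal /ɳ/, so it acquires [+nasal] and surfaces as [ɛ̃].

[tɛ̃ɳɛ]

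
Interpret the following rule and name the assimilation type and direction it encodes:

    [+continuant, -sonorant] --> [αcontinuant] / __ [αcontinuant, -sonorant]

The shared variable α links the value of [continuant] on the target to that of the neighbouring obstruent. [continuant] distinguishes stops from fricatives — a manner-of-articulation feature — so this is manner assimilation.
Since the environment is written after the underscore, the trigger follows the target; the direction is regressive.

regressive manner assimilation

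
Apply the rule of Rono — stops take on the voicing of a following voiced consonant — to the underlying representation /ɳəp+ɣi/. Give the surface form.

The rule targets /p/ (voiceless bilabial stop), which sits before the trigger /ɣ/ (voiced).
Changing only its voicing to voiced gives [b] — the voiced bilabial stop.

[ɳəbɣi]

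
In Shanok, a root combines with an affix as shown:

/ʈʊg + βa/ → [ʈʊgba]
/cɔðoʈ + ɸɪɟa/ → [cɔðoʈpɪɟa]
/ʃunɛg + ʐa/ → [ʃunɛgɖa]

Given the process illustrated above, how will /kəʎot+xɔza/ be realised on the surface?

The data show progressive manner assimilation: /β/ → [b] after /g/; /ɸ/ → [p] after /ʈ/; /ʐ/ → [ɖ] after /g/. In each pair only manner changes, matching the preceding consonant, while place and voice stay constant.
/x/ is a voiceless velar fricative. The preceding trigger /t/ is a stop, so /x/ must become a stop as well.
A voiceless velar stop is [k], so the surface segment is [k].

[kəʎotkɔza]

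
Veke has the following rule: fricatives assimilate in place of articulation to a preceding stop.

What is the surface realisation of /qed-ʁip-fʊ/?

[qedzipɸʊ]

/ʁ/ is a voiced uvular fricative. The preceding trigger /d/ is alveolar, so /ʁ/ must become alveolar as well.
A voiced alveolar fricative is [z], so the surface segment is [z].
At the second juncture, /f/ likewise becomes [ɸ] adjacent to /p/.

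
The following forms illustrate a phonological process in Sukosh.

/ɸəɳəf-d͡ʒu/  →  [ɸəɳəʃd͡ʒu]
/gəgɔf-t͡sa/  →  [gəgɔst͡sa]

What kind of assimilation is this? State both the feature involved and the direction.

regressive place assimilation

Underlying /f/ is realised as [ʃ] next to /d͡ʒ/; /d͡ʒ/ itself does not change.
/f/ is labiodental while /d͡ʒ/ is postalveolar; the output [ʃ] is postalveolar, matching the trigger — so the feature that spreads is place.
Manner and voice are unchanged, so the assimilation is partial, not total.
The same holds elsewhere in the data: /f/ → [s] before /t͡s/ (labiodental → alveolar, matching alveolar) — only place changes, and always toward the following segment.
Since the segment that changes precedes the conditioning segment, the assimilation is regressive.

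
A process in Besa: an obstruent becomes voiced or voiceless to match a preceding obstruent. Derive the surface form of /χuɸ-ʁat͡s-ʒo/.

[χuɸχat͡sʃo]

The rule targets /ʁ/ (voiced uvular fricative), which sits after the trigger /ɸ/ (voiceless).
Changing only its voicing to voiceless gives [χ] — the voiceless uvular fricative.
The same rule applies at the second boundary: /ʒ/ → [ʃ] next to /t͡s/.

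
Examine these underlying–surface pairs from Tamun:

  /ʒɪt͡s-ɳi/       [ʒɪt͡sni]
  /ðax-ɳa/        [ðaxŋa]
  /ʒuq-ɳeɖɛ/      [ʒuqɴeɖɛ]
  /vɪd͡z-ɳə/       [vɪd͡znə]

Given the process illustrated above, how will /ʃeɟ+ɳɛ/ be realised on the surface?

The data show progressive place assimilation: /ɳ/ → [n] after /t͡s/; /ɳ/ → [ŋ] after /x/; /ɳ/ → [ɴ] after /q/; /ɳ/ → [n] after /d͡z/. In each pair only place changes, matching the preceding consonant, while manner and voice stay constant.
/ɳ/ is a voiced retroflex nasal. The preceding trigger /ɟ/ is palatal, so /ɳ/ must become palatal as well.
A voiced palatal nasal is [ɲ], so the surface segment is [ɲ].

[ʃeɟɲɛ]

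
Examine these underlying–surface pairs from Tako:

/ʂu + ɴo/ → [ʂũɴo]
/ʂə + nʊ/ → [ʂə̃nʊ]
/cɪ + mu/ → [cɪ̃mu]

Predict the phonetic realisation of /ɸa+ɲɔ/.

The data show regressive nasality assimilation (vowel nasalisation): /u/ → [ũ] before /ɴ/; /ə/ → [ə̃] before /n/; /ɪ/ → [ɪ̃] before /m/ — a vowel is nasalised by an immediately following nasal consonant.
/a/ sits next to the nasal /ɲ/ and is therefore nasalised to [ã].

[ɸãɲɔ]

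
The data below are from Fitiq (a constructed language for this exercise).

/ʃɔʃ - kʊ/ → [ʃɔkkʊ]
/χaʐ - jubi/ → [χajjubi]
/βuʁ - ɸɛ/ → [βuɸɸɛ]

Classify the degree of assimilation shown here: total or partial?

The segment that alternates is /ʃ/, which surfaces as [k] when adjacent to /k/.
The output [k] is identical to the trigger /k/ — every feature (place, manner, voicing) has been copied — so this is total assimilation.
The remaining alternations confirm this: /ʐ/ → [j] before /j/; /ʁ/ → [ɸ] before /ɸ/ — in each case the output is a copy of the following consonant.

total assimilation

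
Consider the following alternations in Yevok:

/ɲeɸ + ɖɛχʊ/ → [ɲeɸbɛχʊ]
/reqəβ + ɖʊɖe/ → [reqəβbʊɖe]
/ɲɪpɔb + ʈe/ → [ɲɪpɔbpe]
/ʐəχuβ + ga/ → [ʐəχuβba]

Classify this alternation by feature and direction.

The segment that alternates is /ɖ/, which surfaces as [b] when adjacent to /ɸ/.
/ɖ/ is retroflex while /ɸ/ is bilabial; the output [b] is bilabial, matching the trigger — so the feature that spreads is place.
Manner and voice are unchanged, so the assimilation is partial, not total.
The other alternating forms pattern the same way: /ɖ/ → [b] after /β/ (retroflex → bilabial, matching bilabial); /ʈ/ → [p] after /b/ (retroflex → bilabial, matching bilabial); /g/ → [b] after /β/ (velar → bilabial, matching bilabial) — only place changes, and always toward the preceding segment.
The trigger is the preceding segment, so the direction is progressive (perseverative).

progressive place assimilation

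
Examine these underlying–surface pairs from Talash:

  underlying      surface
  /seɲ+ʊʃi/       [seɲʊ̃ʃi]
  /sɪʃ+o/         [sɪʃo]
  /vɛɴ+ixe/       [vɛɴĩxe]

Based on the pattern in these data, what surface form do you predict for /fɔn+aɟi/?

The data show progressive nasality assimilation (vowel nasalisation): /ʊ/ → [ʊ̃] after /ɲ/; /i/ → [ĩ] after /ɴ/ — a vowel is nasalised by an immediately preceding nasal consonant.
No change occurs in [sɪʃo] because the vowel at the boundary is adjacent to an oral consonant, not a nasal (/o/ next to /ʃ/).
The vowel /a/ is adjacent to the preceding nasal /n/, so it acquires [+nasal] and surfaces as [ã].

[fɔnãɟi]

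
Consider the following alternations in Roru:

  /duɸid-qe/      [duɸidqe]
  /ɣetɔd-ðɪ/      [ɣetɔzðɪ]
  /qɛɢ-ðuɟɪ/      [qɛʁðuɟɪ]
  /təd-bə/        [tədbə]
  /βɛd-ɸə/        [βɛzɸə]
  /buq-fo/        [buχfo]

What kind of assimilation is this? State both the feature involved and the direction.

Underlying /d/ is realised as [z] next to /ð/; /ð/ itself does not change.
/d/ is a stop while /ð/ is a fricative; the output [z] is a fricative, matching the trigger — so the feature that spreads is manner.
Place and voice are unchanged, so the assimilation is partial, not total.
Checking the remaining alternations: /ɢ/ → [ʁ] before /ð/ (stop → fricative, matching a fricative); /d/ → [z] before /ɸ/ (stop → fricative, matching a fricative); /q/ → [χ] before /f/ (stop → fricative, matching a fricative) — only manner changes, and always toward the following segment.
Nothing changes in [duɸidqe], [tədbə]: there the adjacent consonants already agree in manner (/d/ and /q/ are both stops; /d/ and /b/ are both stops), so these forms are consistent with the same rule.
The trigger is the following segment, so the direction is regressive (anticipatory).

regressive manner assimilation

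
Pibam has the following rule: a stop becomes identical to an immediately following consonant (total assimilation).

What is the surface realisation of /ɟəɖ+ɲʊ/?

/ɖ/ is the segment targeted by the rule; it sits immediately before /ɲ/, so it assimilates completely and surfaces as [ɲ].

[ɟəɲɲʊ]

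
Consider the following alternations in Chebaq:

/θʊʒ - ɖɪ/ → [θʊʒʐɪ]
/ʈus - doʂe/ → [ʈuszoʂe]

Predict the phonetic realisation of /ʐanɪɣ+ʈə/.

The data show progressive manner assimilation: /ɖ/ → [ʐ] after /ʒ/; /d/ → [z] after /s/. In each pair only manner changes, matching the preceding consonant, while place and voice stay constant.
/ʈ/ is a voiceless retroflex stop. The preceding trigger /ɣ/ is a fricative, so /ʈ/ must become a fricative as well.
Changing only its manner to fricative gives [ʂ] — the voiceless retroflex fricative.

[ʐanɪɣʂə]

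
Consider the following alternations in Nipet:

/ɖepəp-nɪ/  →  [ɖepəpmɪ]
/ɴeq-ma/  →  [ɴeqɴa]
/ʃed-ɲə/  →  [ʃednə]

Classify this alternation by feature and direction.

The segment that alternates is /n/, which surfaces as [m] when adjacent to /p/.
The change alveolar → bilabial matches the place of the preceding /p/, identifying this as place assimilation.
Manner and voice are unchanged, so the assimilation is partial, not total.
Checking the remaining alternations: /m/ → [ɴ] after /q/ (bilabial → uvular, matching uvular); /ɲ/ → [n] after /d/ (palatal → alveolar, matching alveolar) — only place changes, and always toward the preceding segment.
Since the segment that changes follows the conditioning segment, the assimilation is progressive.

progressive place assimilation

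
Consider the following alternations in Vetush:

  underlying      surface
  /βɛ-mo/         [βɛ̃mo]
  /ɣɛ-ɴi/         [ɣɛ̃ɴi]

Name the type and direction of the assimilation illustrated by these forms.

The vowel /ɛ/ surfaces as nasalised [ɛ̃] next to the following nasal /m/ — it has acquired the [+nasal] feature of its neighbour.
Likewise in the remaining data: /ɛ/ → [ɛ̃] before /ɴ/ — each time a vowel is nasalised next to a following nasal.
Because the conditioning nasal is to the right of the vowel that changes, the process is regressive (anticipatory).

regressive nasality assimilation (vowel nasalisation)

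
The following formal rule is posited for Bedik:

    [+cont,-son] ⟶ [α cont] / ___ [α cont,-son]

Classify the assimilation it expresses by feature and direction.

The rule copies [cont] (continuancy) from the environment onto the target fricatives; since [±cont] encodes the stop/fricative manner contrast, the assimilating dimension is manner.
Since the environment is written after the underscore, the trigger follows the target; the direction is regressive.

regressive manner assimilation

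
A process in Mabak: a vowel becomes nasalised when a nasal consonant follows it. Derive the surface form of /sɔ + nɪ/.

The vowel /ɔ/ is adjacent to the following nasal /n/, so it acquires [+nasal] and surfaces as [ɔ̃].

[sɔ̃nɪ]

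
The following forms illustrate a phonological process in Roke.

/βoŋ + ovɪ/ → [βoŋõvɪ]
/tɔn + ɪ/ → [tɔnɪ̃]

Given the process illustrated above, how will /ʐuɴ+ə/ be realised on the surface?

[ʐuɴə̃]

The data show progressive nasality assimilation (vowel nasalisation): /o/ → [õ] after /ŋ/; /ɪ/ → [ɪ̃] after /n/ — a vowel is nasalised by an immediately preceding nasal consonant.
The vowel /ə/ is adjacent to the preceding nasal /ɴ/, so it acquires [+nasal] and surfaces as [ə̃].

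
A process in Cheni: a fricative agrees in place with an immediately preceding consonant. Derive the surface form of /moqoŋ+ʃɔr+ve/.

[moqoŋxɔrze]

The rule targets /ʃ/ (voiceless postalveolar fricative), which sits after the trigger /ŋ/ (velar).
Changing only its place to velar gives [x] — the voiceless velar fricative.
At the second juncture, /v/ likewise becomes [z] adjacent to /r/.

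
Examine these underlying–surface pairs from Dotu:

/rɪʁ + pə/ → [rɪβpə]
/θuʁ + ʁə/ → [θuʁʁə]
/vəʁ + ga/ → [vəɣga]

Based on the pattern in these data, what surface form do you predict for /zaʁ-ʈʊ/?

The data show regressive place assimilation: /ʁ/ → [β] before /p/; /ʁ/ → [ɣ] before /g/. In each pair only place changes, matching the following consonant, while manner and voice stay constant.
Nothing changes in [θuʁʁə]: there the adjacent consonants already agree in place (/ʁ/ and /ʁ/ are both uvular), so this form is consistent with the same rule.
/ʁ/ is a voiced uvular fricative. The following trigger /ʈ/ is retroflex, so /ʁ/ must become retroflex as well.
A voiced retroflex fricative is [ʐ], so the surface segment is [ʐ].

[zaʐʈʊ]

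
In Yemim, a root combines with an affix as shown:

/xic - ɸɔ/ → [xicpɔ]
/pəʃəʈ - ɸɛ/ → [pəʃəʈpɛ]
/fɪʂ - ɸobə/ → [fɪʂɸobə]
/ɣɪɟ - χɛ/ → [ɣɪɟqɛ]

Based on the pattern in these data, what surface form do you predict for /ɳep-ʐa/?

The data show progressive manner assimilation: /ɸ/ → [p] after /c/; /ɸ/ → [p] after /ʈ/; /χ/ → [q] after /ɟ/. In each pair only manner changes, matching the preceding consonant, while place and voice stay constant.
No alternation appears in [fɪʂɸobə]: there the adjacent consonants already agree in manner (/ɸ/ and /ʂ/ are both fricatives), so this form is consistent with the same rule.
The rule targets /ʐ/ (voiced retroflex fricative), which sits after the trigger /p/ (stop).
Changing only its manner to stop gives [ɖ] — the voiced retroflex stop.

[ɳepɖa]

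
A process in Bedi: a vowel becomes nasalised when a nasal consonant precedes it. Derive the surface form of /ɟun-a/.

/a/ sits next to the nasal /n/ and is therefore nasalised to [ã].

[ɟunã]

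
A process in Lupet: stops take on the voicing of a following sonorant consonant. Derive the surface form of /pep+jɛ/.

/p/ is a voiceless bilabial stop. The following trigger /j/ is voiced, so /p/ must become voiced as well.
Changing only its voicing to voiced gives [b] — the voiced bilabial stop.

[pebjɛ]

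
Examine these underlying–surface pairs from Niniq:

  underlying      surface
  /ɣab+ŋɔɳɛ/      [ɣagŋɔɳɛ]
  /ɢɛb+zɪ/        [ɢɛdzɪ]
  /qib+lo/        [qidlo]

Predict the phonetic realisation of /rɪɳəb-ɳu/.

The data show regressive place assimilation: /b/ → [g] before /ŋ/; /b/ → [d] before /z/; /b/ → [d] before /l/. In each pair only place changes, matching the following consonant, while manner and voice stay constant.
The rule targets /b/ (voiced bilabial stop), which sits before the trigger /ɳ/ (retroflex).
Changing only its place to retroflex gives [ɖ] — the voiced retroflex stop.

[rɪɳəɖɳu]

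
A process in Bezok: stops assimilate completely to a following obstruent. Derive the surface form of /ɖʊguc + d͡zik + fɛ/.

/c/ is the segment targeted by the rule; it sits immediately before /d͡z/, so it assimilates completely and surfaces as [d͡z].
The same rule applies at the second boundary: /k/ → [f] next to /f/.

[ɖʊgud͡zd͡ziffɛ]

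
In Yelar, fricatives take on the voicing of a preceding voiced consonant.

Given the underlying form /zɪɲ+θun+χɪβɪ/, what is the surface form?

[zɪɲðunʁɪβɪ]

The rule targets /θ/ (voiceless dental fricative), which sits after the trigger /ɲ/ (voiced).
Changing only its voicing to voiced gives [ð] — the voiced dental fricative.
At the second juncture, /χ/ likewise becomes [ʁ] adjacent to /n/.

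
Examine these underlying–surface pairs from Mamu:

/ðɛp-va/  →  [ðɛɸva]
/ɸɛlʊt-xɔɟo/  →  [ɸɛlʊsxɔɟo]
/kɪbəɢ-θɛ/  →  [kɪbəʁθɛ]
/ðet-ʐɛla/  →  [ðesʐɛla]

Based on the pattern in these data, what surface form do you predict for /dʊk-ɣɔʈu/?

[dʊxɣɔʈu]

The data show regressive manner assimilation: /p/ → [ɸ] before /v/; /t/ → [s] before /x/; /ɢ/ → [ʁ] before /θ/; /t/ → [s] before /ʐ/. In each pair only manner changes, matching the following consonant, while place and voice stay constant.
/k/ is a voiceless velar stop. The following trigger /ɣ/ is a fricative, so /k/ must become a fricative as well.
Changing only its manner to fricative gives [x] — the voiceless velar fricative.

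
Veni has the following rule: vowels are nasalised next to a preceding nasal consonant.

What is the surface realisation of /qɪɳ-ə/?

[qɪɳə̃]

The vowel /ə/ is adjacent to the preceding nasal /ɳ/, so it acquires [+nasal] and surfaces as [ə̃].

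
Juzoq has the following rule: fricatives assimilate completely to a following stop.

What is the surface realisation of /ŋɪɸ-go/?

[ŋɪggo]

/ɸ/ is the segment targeted by the rule; it sits immediately before /g/, so it assimilates completely and surfaces as [g].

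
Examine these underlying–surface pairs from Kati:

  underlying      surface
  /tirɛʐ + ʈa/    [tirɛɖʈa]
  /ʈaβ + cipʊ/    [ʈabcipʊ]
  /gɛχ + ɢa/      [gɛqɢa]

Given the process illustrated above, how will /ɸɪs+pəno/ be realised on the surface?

[ɸɪtpəno]

The data show regressive manner assimilation: /ʐ/ → [ɖ] before /ʈ/; /β/ → [b] before /c/; /χ/ → [q] before /ɢ/. In each pair only manner changes, matching the following consonant, while place and voice stay constant.
/s/ is a voiceless alveolar fricative. The following trigger /p/ is a stop, so /s/ must become a stop as well.
The voiceless alveolar stop is [t], so /s/ → [t].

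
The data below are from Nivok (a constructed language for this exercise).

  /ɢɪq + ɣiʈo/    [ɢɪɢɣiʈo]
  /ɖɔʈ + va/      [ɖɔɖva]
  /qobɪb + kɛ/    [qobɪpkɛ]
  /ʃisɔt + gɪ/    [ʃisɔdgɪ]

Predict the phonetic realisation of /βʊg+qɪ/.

[βʊkqɪ]

The data show regressive voicing assimilation: /q/ → [ɢ] before /ɣ/; /ʈ/ → [ɖ] before /v/; /b/ → [p] before /k/; /t/ → [d] before /g/. In each pair only voicing changes, matching the following consonant, while place and manner stay constant.
The rule targets /g/ (voiced velar stop), which sits before the trigger /q/ (voiceless).
Changing only its voicing to voiceless gives [k] — the voiceless velar stop.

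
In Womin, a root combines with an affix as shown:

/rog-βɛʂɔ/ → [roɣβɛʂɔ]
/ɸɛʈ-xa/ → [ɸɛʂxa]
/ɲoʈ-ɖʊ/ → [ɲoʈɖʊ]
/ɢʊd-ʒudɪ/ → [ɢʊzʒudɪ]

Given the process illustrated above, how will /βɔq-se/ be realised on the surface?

[βɔχse]

The data show regressive manner assimilation: /g/ → [ɣ] before /β/; /ʈ/ → [ʂ] before /x/; /d/ → [z] before /ʒ/. In each pair only manner changes, matching the following consonant, while place and voice stay constant.
Nothing changes in [ɲoʈɖʊ]: there the adjacent consonants already agree in manner (/ʈ/ and /ɖ/ are both stops), so this form is consistent with the same rule.
The rule targets /q/ (voiceless uvular stop), which sits before the trigger /s/ (fricative).
The voiceless uvular fricative is [χ], so /q/ → [χ].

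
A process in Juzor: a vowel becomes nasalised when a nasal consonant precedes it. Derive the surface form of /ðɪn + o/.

[ðɪnõ]

/o/ sits next to the nasal /n/ and is therefore nasalised to [õ].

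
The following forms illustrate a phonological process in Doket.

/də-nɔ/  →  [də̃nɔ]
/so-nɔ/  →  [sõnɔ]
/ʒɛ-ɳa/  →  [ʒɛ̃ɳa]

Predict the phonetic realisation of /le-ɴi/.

[lẽɴi]

The data show regressive nasality assimilation (vowel nasalisation): /ə/ → [ə̃] before /n/; /o/ → [õ] before /n/; /ɛ/ → [ɛ̃] before /ɳ/ — a vowel is nasalised by an immediately following nasal consonant.
/e/ sits next to the nasal /ɴ/ and is therefore nasalised to [ẽ].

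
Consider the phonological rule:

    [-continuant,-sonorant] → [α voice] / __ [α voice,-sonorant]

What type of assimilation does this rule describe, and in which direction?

regressive voicing assimilation

The shared variable α links the value of [voice] on the target to the same value on the neighbouring segment, so voicing is the feature that assimilates.
Since the environment is written after the underscore, the trigger follows the target; the direction is regressive.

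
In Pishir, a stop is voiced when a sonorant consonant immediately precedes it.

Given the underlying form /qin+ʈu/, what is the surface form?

[qinɖu]

/ʈ/ is a voiceless retroflex stop. The preceding trigger /n/ is voiced, so /ʈ/ must become voiced as well.
The voiced retroflex stop is [ɖ], so /ʈ/ → [ɖ].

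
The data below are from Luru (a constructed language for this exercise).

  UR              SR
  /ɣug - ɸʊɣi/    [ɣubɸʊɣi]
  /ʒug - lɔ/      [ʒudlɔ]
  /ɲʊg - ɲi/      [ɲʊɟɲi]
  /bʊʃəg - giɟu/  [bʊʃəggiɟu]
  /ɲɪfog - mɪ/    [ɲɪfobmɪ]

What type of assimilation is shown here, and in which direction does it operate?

regressive place assimilation

The segment that alternates is /g/, which surfaces as [b] when adjacent to /ɸ/.
The change velar → bilabial matches the place of the following /ɸ/, identifying this as place assimilation.
Manner and voice are unchanged, so the assimilation is partial, not total.
The same holds elsewhere in the data: /g/ → [d] before /l/ (velar → alveolar, matching alveolar); /g/ → [ɟ] before /ɲ/ (velar → palatal, matching palatal); /g/ → [b] before /m/ (velar → bilabial, matching bilabial) — only place changes, and always toward the following segment.
Nothing changes in [bʊʃəggiɟu]: there the adjacent consonants already agree in place (/g/ and /g/ are both velar), so this form is consistent with the same rule.
Since the segment that changes precedes the conditioning segment, the assimilation is regressive.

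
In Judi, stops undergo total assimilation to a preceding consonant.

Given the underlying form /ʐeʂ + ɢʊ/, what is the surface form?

/ɢ/ is the segment targeted by the rule; it sits immediately after /ʂ/, so it assimilates completely and surfaces as [ʂ].

[ʐeʂʂʊ]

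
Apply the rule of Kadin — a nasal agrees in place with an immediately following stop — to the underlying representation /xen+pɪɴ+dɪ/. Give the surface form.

The rule targets /n/ (voiced alveolar nasal), which sits before the trigger /p/ (bilabial).
The voiced bilabial nasal is [m], so /n/ → [m].
The same rule applies at the second boundary: /ɴ/ → [n] next to /d/.

[xempɪndɪ]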